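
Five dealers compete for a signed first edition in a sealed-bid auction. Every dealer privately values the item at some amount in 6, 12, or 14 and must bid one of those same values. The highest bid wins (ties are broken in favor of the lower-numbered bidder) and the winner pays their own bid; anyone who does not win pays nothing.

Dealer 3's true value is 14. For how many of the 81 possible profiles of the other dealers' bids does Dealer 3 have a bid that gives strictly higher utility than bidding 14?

Others bid (6, 6, 6, 6): truth gives 0; bid 12 gives 2 > 0. Violating.
Others bid (6, 6, 6, 12): truth gives 0; bid 12 gives 2 > 0. Violating.
Others bid (6, 6, 12, 6): truth gives 0; bid 12 gives 2 > 0. Violating.
Others bid (6, 6, 12, 12): truth gives 0; bid 12 gives 2 > 0. Violating.
Others bid (6, 6, 6, 14): truth gives 0; no alternative beats it.
Others bid (6, 6, 12, 14): truth gives 0; no alternative beats it.
(Checking all 81 profiles: 4 have a profitable deviation, 77 do not.)

4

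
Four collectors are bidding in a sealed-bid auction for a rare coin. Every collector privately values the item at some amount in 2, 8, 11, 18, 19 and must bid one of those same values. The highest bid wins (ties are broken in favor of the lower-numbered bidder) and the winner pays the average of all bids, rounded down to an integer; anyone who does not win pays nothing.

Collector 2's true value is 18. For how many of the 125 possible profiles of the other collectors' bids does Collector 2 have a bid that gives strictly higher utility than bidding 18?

66

Others bid (2, 2, 2): truth gives 12; bid 8 gives 15 > 12. Violating.
Others bid (2, 2, 8): truth gives 11; bid 8 gives 13 > 11. Violating.
Others bid (2, 2, 11): truth gives 10; bid 11 gives 12 > 10. Violating.
Others bid (2, 2, 19): truth gives 0; bid 19 gives 8 > 0. Violating.
Others bid (2, 2, 18): truth gives 8; no alternative beats it.
Others bid (2, 8, 18): truth gives 7; no alternative beats it.
(Checking all 125 profiles: 66 have a profitable deviation, 59 do not.)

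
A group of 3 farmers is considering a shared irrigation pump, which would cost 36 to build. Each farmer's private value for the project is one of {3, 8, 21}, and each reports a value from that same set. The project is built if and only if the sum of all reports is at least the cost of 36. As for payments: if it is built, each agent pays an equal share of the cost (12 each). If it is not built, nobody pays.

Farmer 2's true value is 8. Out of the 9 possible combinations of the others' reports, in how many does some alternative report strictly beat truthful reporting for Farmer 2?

2

Others report (8, 21): truth gives -4; report 3 gives 0 > -4. Violating.
Others report (21, 8): truth gives -4; report 3 gives 0 > -4. Violating.
Others report (3, 3): truth gives 0; no alternative beats it.
Others report (3, 8): truth gives 0; no alternative beats it.
(Checking all 9 profiles: 2 have a profitable deviation, 7 do not.)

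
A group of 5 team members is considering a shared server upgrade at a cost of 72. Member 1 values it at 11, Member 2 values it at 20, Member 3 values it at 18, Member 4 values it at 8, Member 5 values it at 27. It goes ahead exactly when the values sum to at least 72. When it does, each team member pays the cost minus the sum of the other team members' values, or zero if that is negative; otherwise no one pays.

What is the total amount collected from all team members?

29

Total value 84 ≥ cost 72, so it is built.
Member 1: others sum to 73; max(0, 72 - 73) = 0.
Member 2: others sum to 64; max(0, 72 - 64) = 8.
Member 3: others sum to 66; max(0, 72 - 66) = 6.
Member 4: others sum to 76; max(0, 72 - 76) = 0.
Member 5: others sum to 57; max(0, 72 - 57) = 15.
Total collected = 0 + 8 + 6 + 0 + 15 = 29.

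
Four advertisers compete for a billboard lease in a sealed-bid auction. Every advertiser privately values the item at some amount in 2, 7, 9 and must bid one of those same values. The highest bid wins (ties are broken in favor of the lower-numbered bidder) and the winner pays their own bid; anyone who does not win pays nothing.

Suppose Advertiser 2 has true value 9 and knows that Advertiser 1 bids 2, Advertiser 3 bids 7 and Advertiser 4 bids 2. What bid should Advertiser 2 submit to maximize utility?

7

Bid 2: loses, pays 0, utility 0.
Bid 7: wins, pays 7, utility 9 - 7 = 2.
Bid 9: wins, pays 9, utility 9 - 9 = 0.
The best choice is 7 with utility 2.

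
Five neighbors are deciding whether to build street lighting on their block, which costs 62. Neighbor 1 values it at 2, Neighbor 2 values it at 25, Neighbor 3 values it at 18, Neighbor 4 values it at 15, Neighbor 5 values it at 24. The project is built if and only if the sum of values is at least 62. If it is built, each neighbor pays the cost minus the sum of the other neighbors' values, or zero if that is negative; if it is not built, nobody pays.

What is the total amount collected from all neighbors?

Total value 84 ≥ cost 62, so it is built.
Neighbor 1: others sum to 82; max(0, 62 - 82) = 0.
Neighbor 2: others sum to 59; max(0, 62 - 59) = 3.
Neighbor 3: others sum to 66; max(0, 62 - 66) = 0.
Neighbor 4: others sum to 69; max(0, 62 - 69) = 0.
Neighbor 5: others sum to 60; max(0, 62 - 60) = 2.
Total collected = 0 + 3 + 0 + 0 + 2 = 5.

5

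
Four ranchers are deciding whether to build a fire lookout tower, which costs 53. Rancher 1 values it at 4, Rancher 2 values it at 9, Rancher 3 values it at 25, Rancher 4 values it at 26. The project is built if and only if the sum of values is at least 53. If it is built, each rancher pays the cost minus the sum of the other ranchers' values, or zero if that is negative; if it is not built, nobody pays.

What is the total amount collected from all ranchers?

Total value 64 ≥ cost 53, so it is built.
Rancher 1: others sum to 60; max(0, 53 - 60) = 0.
Rancher 2: others sum to 55; max(0, 53 - 55) = 0.
Rancher 3: others sum to 39; max(0, 53 - 39) = 14.
Rancher 4: others sum to 38; max(0, 53 - 38) = 15.
Total collected = 0 + 0 + 14 + 15 = 29.

29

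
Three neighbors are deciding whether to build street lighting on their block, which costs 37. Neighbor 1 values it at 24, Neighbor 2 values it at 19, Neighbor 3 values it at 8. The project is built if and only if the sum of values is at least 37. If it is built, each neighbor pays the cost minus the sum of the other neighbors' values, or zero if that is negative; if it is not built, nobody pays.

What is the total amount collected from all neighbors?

Total value 51 ≥ cost 37, so it is built.
Neighbor 1: others sum to 27; max(0, 37 - 27) = 10.
Neighbor 2: others sum to 32; max(0, 37 - 32) = 5.
Neighbor 3: others sum to 43; max(0, 37 - 43) = 0.
Total collected = 10 + 5 + 0 = 15.

15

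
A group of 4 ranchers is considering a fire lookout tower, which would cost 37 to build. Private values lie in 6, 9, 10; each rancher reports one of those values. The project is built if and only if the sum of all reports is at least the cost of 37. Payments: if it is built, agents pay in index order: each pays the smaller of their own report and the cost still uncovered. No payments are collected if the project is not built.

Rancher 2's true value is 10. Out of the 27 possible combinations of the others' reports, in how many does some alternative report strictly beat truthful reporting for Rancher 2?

7

Others report (9, 9, 10): truth gives 0; report 9 gives 1 > 0. Violating.
Others report (9, 10, 9): truth gives 0; report 9 gives 1 > 0. Violating.
Others report (9, 10, 10): truth gives 0; report 9 gives 1 > 0. Violating.
Others report (10, 9, 9): truth gives 0; report 9 gives 1 > 0. Violating.
Others report (6, 6, 6): truth gives 0; no alternative beats it.
Others report (6, 6, 9): truth gives 0; no alternative beats it.
(Checking all 27 profiles: 7 have a profitable deviation, 20 do not.)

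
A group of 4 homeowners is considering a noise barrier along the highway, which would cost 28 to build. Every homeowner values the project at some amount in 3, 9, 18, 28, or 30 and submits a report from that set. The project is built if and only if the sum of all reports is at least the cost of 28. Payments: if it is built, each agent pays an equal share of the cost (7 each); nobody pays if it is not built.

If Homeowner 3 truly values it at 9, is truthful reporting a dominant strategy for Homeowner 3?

Consider the case where Homeowner 1 reports 3, Homeowner 2 reports 3 and Homeowner 4 reports 3.
Truthful report 9: project not built, utility 0.
Report 28 instead: project built, pays 7, utility 9 - 7 = 2.
Since 2 > 0, reporting 28 is strictly better here, so truthful reporting is not dominant.

No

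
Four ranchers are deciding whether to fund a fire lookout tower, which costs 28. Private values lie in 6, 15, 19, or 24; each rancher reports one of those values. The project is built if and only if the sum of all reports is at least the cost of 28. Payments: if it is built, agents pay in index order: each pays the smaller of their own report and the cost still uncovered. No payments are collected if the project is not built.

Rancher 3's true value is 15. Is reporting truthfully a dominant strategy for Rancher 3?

No

Consider the case where Rancher 1 reports 6, Rancher 2 reports 6 and Rancher 4 reports 15.
Truthful report 15: project built, pays 15, utility 15 - 15 = 0.
Report 6 instead: project built, pays 6, utility 15 - 6 = 9.
Since 9 > 0, reporting 6 is strictly better here, so truthful reporting is not dominant.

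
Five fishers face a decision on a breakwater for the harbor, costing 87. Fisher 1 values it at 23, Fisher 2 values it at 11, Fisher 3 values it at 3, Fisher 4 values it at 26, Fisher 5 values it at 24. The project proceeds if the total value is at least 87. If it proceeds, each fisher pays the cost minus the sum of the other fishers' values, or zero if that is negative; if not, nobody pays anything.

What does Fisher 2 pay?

Total value 87 ≥ cost 87, so the project is built.
The other fishers' values sum to 76.
Cost minus that sum is 87 - 76 = 11.

11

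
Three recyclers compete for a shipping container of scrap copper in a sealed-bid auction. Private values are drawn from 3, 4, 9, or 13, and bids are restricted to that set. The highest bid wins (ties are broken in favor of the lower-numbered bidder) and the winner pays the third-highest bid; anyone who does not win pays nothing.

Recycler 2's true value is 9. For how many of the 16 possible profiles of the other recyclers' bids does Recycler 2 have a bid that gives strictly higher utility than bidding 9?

Others bid (3, 13): truth gives 0; bid 13 gives 6 > 0. Violating.
Others bid (4, 13): truth gives 0; bid 13 gives 5 > 0. Violating.
Others bid (9, 3): truth gives 0; bid 13 gives 6 > 0. Violating.
Others bid (9, 4): truth gives 0; bid 13 gives 5 > 0. Violating.
Others bid (3, 3): truth gives 6; no alternative beats it.
Others bid (3, 4): truth gives 6; no alternative beats it.
(Checking all 16 profiles: 4 have a profitable deviation, 12 do not.)

4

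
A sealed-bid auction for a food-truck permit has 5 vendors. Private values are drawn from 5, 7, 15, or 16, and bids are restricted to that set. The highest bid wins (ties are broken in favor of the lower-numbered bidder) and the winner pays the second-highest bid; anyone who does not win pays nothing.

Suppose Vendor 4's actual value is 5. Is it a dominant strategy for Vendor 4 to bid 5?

Check each profile of the others' bids and compare truth against every alternative bid.
Others bid (5, 5, 5, 7): truth gives 0, best alternative gives -2.
Others bid (5, 5, 5, 5): truth gives 0, best alternative gives 0.
Others bid (5, 5, 5, 15): truth gives 0, best alternative gives 0.
Others bid (5, 5, 5, 16): truth gives 0, best alternative gives 0.
Others bid (5, 5, 7, 5): truth gives 0, best alternative gives 0.
Others bid (5, 5, 7, 7): truth gives 0, best alternative gives 0.
(Remaining 250 profiles checked similarly; truth is weakly best in each.)
In every case the truthful bid is at least as good as any alternative, so it is a dominant strategy.

Yes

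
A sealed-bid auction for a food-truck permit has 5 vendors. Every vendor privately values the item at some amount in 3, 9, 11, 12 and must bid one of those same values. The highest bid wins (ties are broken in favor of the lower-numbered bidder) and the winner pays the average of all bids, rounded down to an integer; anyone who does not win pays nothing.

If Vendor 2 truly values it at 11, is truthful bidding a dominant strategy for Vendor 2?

Consider the case where Vendor 1 bids 3, Vendor 3 bids 3, Vendor 4 bids 3 and Vendor 5 bids 12.
Truthful bid 11: loses, pays 0, utility 0.
Bid 12 instead: wins, pays 6, utility 11 - 6 = 5.
Since 5 > 0, bidding 12 is strictly better here, so truthful bidding is not dominant.

No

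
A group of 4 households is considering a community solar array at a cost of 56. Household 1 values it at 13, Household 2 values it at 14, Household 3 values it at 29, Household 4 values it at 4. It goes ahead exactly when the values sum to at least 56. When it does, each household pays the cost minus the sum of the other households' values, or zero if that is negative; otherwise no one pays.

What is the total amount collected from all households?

44

Total value 60 ≥ cost 56, so it is built.
Household 1: others sum to 47; max(0, 56 - 47) = 9.
Household 2: others sum to 46; max(0, 56 - 46) = 10.
Household 3: others sum to 31; max(0, 56 - 31) = 25.
Household 4: others sum to 56; max(0, 56 - 56) = 0.
Total collected = 9 + 10 + 25 + 0 = 44.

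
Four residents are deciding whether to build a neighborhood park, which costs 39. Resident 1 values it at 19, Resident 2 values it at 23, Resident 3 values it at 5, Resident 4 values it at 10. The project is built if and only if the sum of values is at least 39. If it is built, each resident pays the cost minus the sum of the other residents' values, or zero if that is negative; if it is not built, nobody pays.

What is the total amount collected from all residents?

Total value 57 ≥ cost 39, so it is built.
Resident 1: others sum to 38; max(0, 39 - 38) = 1.
Resident 2: others sum to 34; max(0, 39 - 34) = 5.
Resident 3: others sum to 52; max(0, 39 - 52) = 0.
Resident 4: others sum to 47; max(0, 39 - 47) = 0.
Total collected = 1 + 5 + 0 + 0 = 6.

6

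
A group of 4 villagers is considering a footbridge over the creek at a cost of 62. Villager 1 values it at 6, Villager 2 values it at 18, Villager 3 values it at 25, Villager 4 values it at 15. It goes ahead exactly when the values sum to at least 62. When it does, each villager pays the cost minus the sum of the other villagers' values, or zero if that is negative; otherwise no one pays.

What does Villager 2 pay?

Total value 64 ≥ cost 62, so the project is built.
The other villagers' values sum to 46.
Cost minus that sum is 62 - 46 = 16.

16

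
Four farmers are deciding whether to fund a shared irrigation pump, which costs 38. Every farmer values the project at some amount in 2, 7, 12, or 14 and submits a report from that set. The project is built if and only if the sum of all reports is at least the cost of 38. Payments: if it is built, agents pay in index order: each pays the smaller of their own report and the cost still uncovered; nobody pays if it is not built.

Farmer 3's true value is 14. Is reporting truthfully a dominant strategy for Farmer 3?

Consider the case where Farmer 1 reports 2, Farmer 2 reports 12 and Farmer 4 reports 12.
Truthful report 14: project built, pays 14, utility 14 - 14 = 0.
Report 12 instead: project built, pays 12, utility 14 - 12 = 2.
Since 2 > 0, reporting 12 is strictly better here, so truthful reporting is not dominant.

No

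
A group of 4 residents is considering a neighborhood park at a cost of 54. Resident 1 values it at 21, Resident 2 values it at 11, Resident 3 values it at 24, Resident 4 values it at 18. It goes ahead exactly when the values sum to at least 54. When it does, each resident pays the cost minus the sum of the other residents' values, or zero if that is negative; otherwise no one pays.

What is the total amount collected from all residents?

Total value 74 ≥ cost 54, so it is built.
Resident 1: others sum to 53; max(0, 54 - 53) = 1.
Resident 2: others sum to 63; max(0, 54 - 63) = 0.
Resident 3: others sum to 50; max(0, 54 - 50) = 4.
Resident 4: others sum to 56; max(0, 54 - 56) = 0.
Total collected = 1 + 0 + 4 + 0 = 5.

5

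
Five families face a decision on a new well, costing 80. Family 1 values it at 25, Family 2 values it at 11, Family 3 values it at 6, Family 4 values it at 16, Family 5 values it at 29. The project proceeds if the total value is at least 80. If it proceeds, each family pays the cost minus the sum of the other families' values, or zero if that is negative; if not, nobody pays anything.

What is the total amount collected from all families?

Total value 87 ≥ cost 80, so it is built.
Family 1: others sum to 62; max(0, 80 - 62) = 18.
Family 2: others sum to 76; max(0, 80 - 76) = 4.
Family 3: others sum to 81; max(0, 80 - 81) = 0.
Family 4: others sum to 71; max(0, 80 - 71) = 9.
Family 5: others sum to 58; max(0, 80 - 58) = 22.
Total collected = 18 + 4 + 0 + 9 + 22 = 53.

53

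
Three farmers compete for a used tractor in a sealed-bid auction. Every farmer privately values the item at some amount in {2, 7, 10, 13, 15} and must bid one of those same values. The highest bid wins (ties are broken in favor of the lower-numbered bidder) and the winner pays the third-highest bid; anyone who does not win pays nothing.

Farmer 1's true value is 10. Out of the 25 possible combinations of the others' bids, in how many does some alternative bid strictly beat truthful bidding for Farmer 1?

Others bid (2, 13): truth gives 0; bid 13 gives 8 > 0. Violating.
Others bid (2, 15): truth gives 0; bid 15 gives 8 > 0. Violating.
Others bid (7, 13): truth gives 0; bid 13 gives 3 > 0. Violating.
Others bid (7, 15): truth gives 0; bid 15 gives 3 > 0. Violating.
Others bid (2, 2): truth gives 8; no alternative beats it.
Others bid (2, 7): truth gives 8; no alternative beats it.
(Checking all 25 profiles: 8 have a profitable deviation, 17 do not.)

8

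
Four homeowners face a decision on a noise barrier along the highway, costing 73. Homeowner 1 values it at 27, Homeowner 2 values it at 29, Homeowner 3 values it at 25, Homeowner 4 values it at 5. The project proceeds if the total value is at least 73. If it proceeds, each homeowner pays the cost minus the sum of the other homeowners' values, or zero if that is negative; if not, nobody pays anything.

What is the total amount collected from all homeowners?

42

Total value 86 ≥ cost 73, so it is built.
Homeowner 1: others sum to 59; max(0, 73 - 59) = 14.
Homeowner 2: others sum to 57; max(0, 73 - 57) = 16.
Homeowner 3: others sum to 61; max(0, 73 - 61) = 12.
Homeowner 4: others sum to 81; max(0, 73 - 81) = 0.
Total collected = 14 + 16 + 12 + 0 = 42.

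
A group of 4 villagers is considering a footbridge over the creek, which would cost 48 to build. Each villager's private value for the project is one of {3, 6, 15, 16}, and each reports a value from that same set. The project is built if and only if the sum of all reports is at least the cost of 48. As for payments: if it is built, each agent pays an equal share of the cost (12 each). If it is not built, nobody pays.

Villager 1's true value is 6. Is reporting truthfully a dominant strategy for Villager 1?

Yes

Check each profile of the others' reports and compare truth against every alternative report.
Others report (15, 15, 15): truth gives -6, best alternative gives -6.
Others report (15, 15, 16): truth gives -6, best alternative gives -6.
Others report (15, 16, 15): truth gives -6, best alternative gives -6.
Others report (15, 16, 16): truth gives -6, best alternative gives -6.
Others report (16, 15, 15): truth gives -6, best alternative gives -6.
Others report (16, 15, 16): truth gives -6, best alternative gives -6.
(Remaining 58 profiles checked similarly; truth is weakly best in each.)
In every case the truthful report is at least as good as any alternative, so it is a dominant strategy.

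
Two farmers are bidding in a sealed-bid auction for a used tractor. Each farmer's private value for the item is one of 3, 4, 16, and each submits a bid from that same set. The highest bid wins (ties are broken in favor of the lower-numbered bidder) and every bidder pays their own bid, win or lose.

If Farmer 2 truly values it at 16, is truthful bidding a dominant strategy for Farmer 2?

No

Consider the case where Farmer 1 bids 3.
Truthful bid 16: wins, pays 16, utility 16 - 16 = 0.
Bid 4 instead: wins, pays 4, utility 16 - 4 = 12.
Since 12 > 0, bidding 4 is strictly better here, so truthful bidding is not dominant.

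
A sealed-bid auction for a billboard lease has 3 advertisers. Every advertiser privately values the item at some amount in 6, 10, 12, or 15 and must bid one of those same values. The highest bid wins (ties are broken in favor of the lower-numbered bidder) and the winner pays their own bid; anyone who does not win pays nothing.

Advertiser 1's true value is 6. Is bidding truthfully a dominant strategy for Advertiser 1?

Check each profile of the others' bids and compare truth against every alternative bid.
Others bid (6, 6): truth gives 0, best alternative gives -4.
Others bid (6, 10): truth gives 0, best alternative gives -4.
Others bid (10, 6): truth gives 0, best alternative gives -4.
Others bid (10, 10): truth gives 0, best alternative gives -4.
Others bid (6, 12): truth gives 0, best alternative gives 0.
Others bid (6, 15): truth gives 0, best alternative gives 0.
(Remaining 10 profiles checked similarly; truth is weakly best in each.)
In every case the truthful bid is at least as good as any alternative, so it is a dominant strategy.

Yes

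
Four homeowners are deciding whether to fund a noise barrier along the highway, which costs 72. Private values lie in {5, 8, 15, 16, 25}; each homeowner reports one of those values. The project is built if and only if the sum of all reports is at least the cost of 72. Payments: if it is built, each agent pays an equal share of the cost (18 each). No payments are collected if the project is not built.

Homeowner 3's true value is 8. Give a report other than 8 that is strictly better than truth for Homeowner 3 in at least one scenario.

5

Suppose Homeowner 1 reports 15, Homeowner 2 reports 25 and Homeowner 4 reports 25.
Report 8: project built, pays 18, utility 8 - 18 = -10.
Report 5: project not built, utility 0.
So reporting 5 beats truth here (0 > -10).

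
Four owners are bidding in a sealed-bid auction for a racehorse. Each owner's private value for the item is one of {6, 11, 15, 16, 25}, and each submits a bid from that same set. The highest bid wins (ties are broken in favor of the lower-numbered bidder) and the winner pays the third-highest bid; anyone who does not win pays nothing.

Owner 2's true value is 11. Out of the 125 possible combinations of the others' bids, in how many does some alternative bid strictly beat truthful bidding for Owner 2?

9

Others bid (6, 6, 15): truth gives 0; bid 15 gives 5 > 0. Violating.
Others bid (6, 6, 16): truth gives 0; bid 16 gives 5 > 0. Violating.
Others bid (6, 6, 25): truth gives 0; bid 25 gives 5 > 0. Violating.
Others bid (6, 15, 6): truth gives 0; bid 15 gives 5 > 0. Violating.
Others bid (6, 6, 6): truth gives 5; no alternative beats it.
Others bid (6, 6, 11): truth gives 5; no alternative beats it.
(Checking all 125 profiles: 9 have a profitable deviation, 116 do not.)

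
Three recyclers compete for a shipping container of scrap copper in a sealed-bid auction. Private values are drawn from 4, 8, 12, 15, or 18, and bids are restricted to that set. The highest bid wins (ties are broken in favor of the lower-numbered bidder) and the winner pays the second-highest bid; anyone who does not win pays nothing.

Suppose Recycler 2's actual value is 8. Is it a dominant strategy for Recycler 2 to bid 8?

Yes

Check each profile of the others' bids and compare truth against every alternative bid.
Others bid (4, 4): truth gives 4, best alternative gives 4.
Others bid (4, 8): truth gives 0, best alternative gives 0.
Others bid (4, 12): truth gives 0, best alternative gives 0.
Others bid (4, 15): truth gives 0, best alternative gives 0.
Others bid (4, 18): truth gives 0, best alternative gives 0.
Others bid (8, 4): truth gives 0, best alternative gives 0.
(Remaining 19 profiles checked similarly; truth is weakly best in each.)
In every case the truthful bid is at least as good as any alternative, so it is a dominant strategy.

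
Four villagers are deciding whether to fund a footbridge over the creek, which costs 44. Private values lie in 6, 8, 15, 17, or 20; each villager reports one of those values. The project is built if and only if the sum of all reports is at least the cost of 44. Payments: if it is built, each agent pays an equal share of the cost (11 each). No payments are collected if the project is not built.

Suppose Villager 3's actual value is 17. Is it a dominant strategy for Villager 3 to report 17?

Consider the case where Villager 1 reports 8, Villager 2 reports 8 and Villager 4 reports 8.
Truthful report 17: project not built, utility 0.
Report 20 instead: project built, pays 11, utility 17 - 11 = 6.
Since 6 > 0, reporting 20 is strictly better here, so truthful reporting is not dominant.

No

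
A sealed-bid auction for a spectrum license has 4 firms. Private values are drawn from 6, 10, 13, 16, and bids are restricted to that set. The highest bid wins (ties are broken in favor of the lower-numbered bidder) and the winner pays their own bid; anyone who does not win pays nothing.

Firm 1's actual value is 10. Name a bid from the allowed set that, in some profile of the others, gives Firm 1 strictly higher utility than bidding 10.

Suppose Firm 2 bids 6, Firm 3 bids 6 and Firm 4 bids 6.
Bid 10: wins, pays 10, utility 10 - 10 = 0.
Bid 6: wins, pays 6, utility 10 - 6 = 4.
So bidding 6 beats truth here (4 > 0).

6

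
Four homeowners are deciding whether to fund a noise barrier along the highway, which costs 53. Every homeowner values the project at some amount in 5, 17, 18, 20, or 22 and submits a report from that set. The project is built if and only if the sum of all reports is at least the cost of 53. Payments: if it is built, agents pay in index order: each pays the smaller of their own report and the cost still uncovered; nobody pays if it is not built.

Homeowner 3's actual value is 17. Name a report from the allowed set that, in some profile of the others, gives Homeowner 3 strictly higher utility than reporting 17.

Suppose Homeowner 1 reports 5, Homeowner 2 reports 22 and Homeowner 4 reports 22.
Report 17: project built, pays 17, utility 17 - 17 = 0.
Report 5: project built, pays 5, utility 17 - 5 = 12.
So reporting 5 beats truth here (12 > 0).

5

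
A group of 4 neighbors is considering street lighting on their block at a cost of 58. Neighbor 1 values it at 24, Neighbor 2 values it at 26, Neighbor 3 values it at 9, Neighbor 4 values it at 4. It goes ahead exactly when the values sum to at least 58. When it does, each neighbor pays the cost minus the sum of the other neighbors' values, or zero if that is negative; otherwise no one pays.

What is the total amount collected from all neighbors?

Total value 63 ≥ cost 58, so it is built.
Neighbor 1: others sum to 39; max(0, 58 - 39) = 19.
Neighbor 2: others sum to 37; max(0, 58 - 37) = 21.
Neighbor 3: others sum to 54; max(0, 58 - 54) = 4.
Neighbor 4: others sum to 59; max(0, 58 - 59) = 0.
Total collected = 19 + 21 + 4 + 0 = 44.

44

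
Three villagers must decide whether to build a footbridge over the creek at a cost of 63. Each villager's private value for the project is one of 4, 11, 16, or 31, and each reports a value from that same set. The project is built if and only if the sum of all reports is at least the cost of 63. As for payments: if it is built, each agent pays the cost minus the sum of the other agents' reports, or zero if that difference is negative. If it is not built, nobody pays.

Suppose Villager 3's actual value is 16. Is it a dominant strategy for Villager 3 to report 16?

Check each profile of the others' reports and compare truth against every alternative report.
Others report (31, 31): truth gives 15, best alternative gives 15.
Others report (4, 4): truth gives 0, best alternative gives 0.
Others report (4, 11): truth gives 0, best alternative gives 0.
Others report (4, 16): truth gives 0, best alternative gives 0.
Others report (4, 31): truth gives 0, best alternative gives 0.
Others report (11, 4): truth gives 0, best alternative gives 0.
(Remaining 10 profiles checked similarly; truth is weakly best in each.)
In every case the truthful report is at least as good as any alternative, so it is a dominant strategy.

Yes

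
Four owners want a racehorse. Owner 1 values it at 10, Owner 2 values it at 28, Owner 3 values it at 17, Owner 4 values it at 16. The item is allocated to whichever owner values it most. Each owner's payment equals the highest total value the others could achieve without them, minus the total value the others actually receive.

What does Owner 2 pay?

17

Owner 2 has the highest value and receives the item.
Without Owner 2, the item would go to the next-highest value, 17, so the others could achieve 17.
With Owner 2 present and winning, the others receive nothing, so their total is 0.
Payment = 17 - 0 = 17.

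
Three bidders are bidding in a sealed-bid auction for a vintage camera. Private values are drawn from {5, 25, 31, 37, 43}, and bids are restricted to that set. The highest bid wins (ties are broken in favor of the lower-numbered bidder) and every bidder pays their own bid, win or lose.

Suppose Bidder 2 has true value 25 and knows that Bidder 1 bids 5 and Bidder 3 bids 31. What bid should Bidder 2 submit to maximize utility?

Bid 5: loses but pays 5, utility -5.
Bid 25: loses but pays 25, utility -25.
Bid 31: wins, pays 31, utility 25 - 31 = -6.
Bid 37: wins, pays 37, utility 25 - 37 = -12.
Bid 43: wins, pays 43, utility 25 - 43 = -18.
The best choice is 5 with utility -5.

5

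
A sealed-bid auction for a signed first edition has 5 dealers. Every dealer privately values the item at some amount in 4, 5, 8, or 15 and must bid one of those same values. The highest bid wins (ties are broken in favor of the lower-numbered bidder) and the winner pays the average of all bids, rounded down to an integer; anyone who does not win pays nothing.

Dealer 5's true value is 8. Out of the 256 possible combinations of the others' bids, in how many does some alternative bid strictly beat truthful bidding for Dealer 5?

38

Others bid (4, 4, 4, 8): truth gives 0; bid 15 gives 1 > 0. Violating.
Others bid (4, 4, 5, 8): truth gives 0; bid 15 gives 1 > 0. Violating.
Others bid (4, 4, 8, 4): truth gives 0; bid 15 gives 1 > 0. Violating.
Others bid (4, 4, 8, 5): truth gives 0; bid 15 gives 1 > 0. Violating.
Others bid (4, 4, 4, 4): truth gives 4; no alternative beats it.
Others bid (4, 4, 4, 5): truth gives 3; no alternative beats it.
(Checking all 256 profiles: 38 have a profitable deviation, 218 do not.)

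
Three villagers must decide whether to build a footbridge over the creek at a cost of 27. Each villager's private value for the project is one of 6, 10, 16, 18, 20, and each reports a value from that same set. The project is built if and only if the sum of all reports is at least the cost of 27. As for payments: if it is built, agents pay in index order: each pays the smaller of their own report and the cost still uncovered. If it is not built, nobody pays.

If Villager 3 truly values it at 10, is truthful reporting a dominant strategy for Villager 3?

Check each profile of the others' reports and compare truth against every alternative report.
Others report (10, 18): truth gives 10, best alternative gives 10.
Others report (10, 20): truth gives 10, best alternative gives 10.
Others report (16, 16): truth gives 10, best alternative gives 10.
Others report (16, 18): truth gives 10, best alternative gives 10.
Others report (16, 20): truth gives 10, best alternative gives 10.
Others report (18, 10): truth gives 10, best alternative gives 10.
(Remaining 19 profiles checked similarly; truth is weakly best in each.)
In every case the truthful report is at least as good as any alternative, so it is a dominant strategy.

Yes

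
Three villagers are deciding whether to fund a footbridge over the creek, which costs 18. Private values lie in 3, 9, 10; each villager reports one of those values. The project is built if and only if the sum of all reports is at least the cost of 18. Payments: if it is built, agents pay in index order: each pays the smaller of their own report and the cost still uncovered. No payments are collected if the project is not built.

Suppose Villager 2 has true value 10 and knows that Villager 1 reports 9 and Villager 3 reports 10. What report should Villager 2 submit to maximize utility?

Report 3: project built, pays 3, utility 10 - 3 = 7.
Report 9: project built, pays 9, utility 10 - 9 = 1.
Report 10: project built, pays 9, utility 10 - 9 = 1.
The best choice is 3 with utility 7.

3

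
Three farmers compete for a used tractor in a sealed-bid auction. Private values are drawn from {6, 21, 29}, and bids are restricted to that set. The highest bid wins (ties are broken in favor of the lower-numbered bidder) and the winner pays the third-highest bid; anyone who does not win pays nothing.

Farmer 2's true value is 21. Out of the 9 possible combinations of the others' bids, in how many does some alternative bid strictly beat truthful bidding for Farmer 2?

2

Others bid (6, 29): truth gives 0; bid 29 gives 15 > 0. Violating.
Others bid (21, 6): truth gives 0; bid 29 gives 15 > 0. Violating.
Others bid (6, 6): truth gives 15; no alternative beats it.
Others bid (6, 21): truth gives 15; no alternative beats it.
(Checking all 9 profiles: 2 have a profitable deviation, 7 do not.)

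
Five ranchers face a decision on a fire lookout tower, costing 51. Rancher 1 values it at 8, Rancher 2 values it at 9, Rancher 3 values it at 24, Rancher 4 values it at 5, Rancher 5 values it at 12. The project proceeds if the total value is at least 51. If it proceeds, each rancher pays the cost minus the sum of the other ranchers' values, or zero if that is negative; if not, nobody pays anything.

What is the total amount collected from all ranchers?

Total value 58 ≥ cost 51, so it is built.
Rancher 1: others sum to 50; max(0, 51 - 50) = 1.
Rancher 2: others sum to 49; max(0, 51 - 49) = 2.
Rancher 3: others sum to 34; max(0, 51 - 34) = 17.
Rancher 4: others sum to 53; max(0, 51 - 53) = 0.
Rancher 5: others sum to 46; max(0, 51 - 46) = 5.
Total collected = 1 + 2 + 17 + 0 + 5 = 25.

25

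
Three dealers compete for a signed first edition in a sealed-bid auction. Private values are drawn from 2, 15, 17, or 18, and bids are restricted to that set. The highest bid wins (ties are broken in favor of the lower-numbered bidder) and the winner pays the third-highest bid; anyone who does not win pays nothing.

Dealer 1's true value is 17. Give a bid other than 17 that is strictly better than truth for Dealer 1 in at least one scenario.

Suppose Dealer 2 bids 2 and Dealer 3 bids 18.
Bid 17: loses, pays 0, utility 0.
Bid 18: wins, pays 2, utility 17 - 2 = 15.
So bidding 18 beats truth here (15 > 0).

18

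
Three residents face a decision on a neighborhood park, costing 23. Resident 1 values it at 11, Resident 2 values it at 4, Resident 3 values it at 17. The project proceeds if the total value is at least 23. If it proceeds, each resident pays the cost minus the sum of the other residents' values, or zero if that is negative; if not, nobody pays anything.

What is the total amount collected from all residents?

10

Total value 32 ≥ cost 23, so it is built.
Resident 1: others sum to 21; max(0, 23 - 21) = 2.
Resident 2: others sum to 28; max(0, 23 - 28) = 0.
Resident 3: others sum to 15; max(0, 23 - 15) = 8.
Total collected = 2 + 0 + 8 = 10.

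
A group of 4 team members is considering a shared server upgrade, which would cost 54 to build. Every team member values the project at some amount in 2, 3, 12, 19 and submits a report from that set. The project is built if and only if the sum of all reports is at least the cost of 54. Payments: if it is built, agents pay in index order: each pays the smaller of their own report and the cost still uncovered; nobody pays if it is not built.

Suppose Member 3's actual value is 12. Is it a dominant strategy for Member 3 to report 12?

No

Consider the case where Member 1 reports 19, Member 2 reports 19 and Member 4 reports 19.
Truthful report 12: project built, pays 12, utility 12 - 12 = 0.
Report 2 instead: project built, pays 2, utility 12 - 2 = 10.
Since 10 > 0, reporting 2 is strictly better here, so truthful reporting is not dominant.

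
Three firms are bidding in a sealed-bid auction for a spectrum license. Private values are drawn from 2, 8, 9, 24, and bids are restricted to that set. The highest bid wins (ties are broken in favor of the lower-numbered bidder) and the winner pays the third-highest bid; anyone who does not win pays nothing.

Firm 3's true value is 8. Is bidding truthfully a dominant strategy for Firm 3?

Consider the case where Firm 1 bids 2 and Firm 2 bids 8.
Truthful bid 8: loses, pays 0, utility 0.
Bid 9 instead: wins, pays 2, utility 8 - 2 = 6.
Since 6 > 0, bidding 9 is strictly better here, so truthful bidding is not dominant.

No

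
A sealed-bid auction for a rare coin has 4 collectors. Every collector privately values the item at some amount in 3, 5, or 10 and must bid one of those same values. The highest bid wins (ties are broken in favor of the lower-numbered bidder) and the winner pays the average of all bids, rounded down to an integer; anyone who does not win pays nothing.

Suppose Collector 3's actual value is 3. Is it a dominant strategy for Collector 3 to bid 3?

Yes

Check each profile of the others' bids and compare truth against every alternative bid.
Others bid (3, 3, 5): truth gives 0, best alternative gives -1.
Others bid (3, 3, 3): truth gives 0, best alternative gives 0.
Others bid (3, 3, 10): truth gives 0, best alternative gives 0.
Others bid (3, 5, 3): truth gives 0, best alternative gives 0.
Others bid (3, 5, 5): truth gives 0, best alternative gives 0.
Others bid (3, 5, 10): truth gives 0, best alternative gives 0.
(Remaining 21 profiles checked similarly; truth is weakly best in each.)
In every case the truthful bid is at least as good as any alternative, so it is a dominant strategy.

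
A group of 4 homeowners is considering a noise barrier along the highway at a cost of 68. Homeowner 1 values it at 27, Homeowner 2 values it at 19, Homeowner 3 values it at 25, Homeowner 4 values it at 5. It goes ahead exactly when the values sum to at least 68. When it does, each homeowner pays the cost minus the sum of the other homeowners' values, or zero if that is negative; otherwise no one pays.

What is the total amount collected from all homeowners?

47

Total value 76 ≥ cost 68, so it is built.
Homeowner 1: others sum to 49; max(0, 68 - 49) = 19.
Homeowner 2: others sum to 57; max(0, 68 - 57) = 11.
Homeowner 3: others sum to 51; max(0, 68 - 51) = 17.
Homeowner 4: others sum to 71; max(0, 68 - 71) = 0.
Total collected = 19 + 11 + 17 + 0 = 47.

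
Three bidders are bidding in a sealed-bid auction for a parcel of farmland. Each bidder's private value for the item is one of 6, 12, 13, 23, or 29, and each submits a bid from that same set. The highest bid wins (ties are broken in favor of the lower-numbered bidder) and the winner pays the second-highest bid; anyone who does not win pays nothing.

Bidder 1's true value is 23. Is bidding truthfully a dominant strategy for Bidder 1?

Check each profile of the others' bids and compare truth against every alternative bid.
Others bid (6, 6): truth gives 17, best alternative gives 17.
Others bid (6, 12): truth gives 11, best alternative gives 11.
Others bid (12, 6): truth gives 11, best alternative gives 11.
Others bid (12, 12): truth gives 11, best alternative gives 11.
Others bid (6, 13): truth gives 10, best alternative gives 10.
Others bid (12, 13): truth gives 10, best alternative gives 10.
(Remaining 19 profiles checked similarly; truth is weakly best in each.)
In every case the truthful bid is at least as good as any alternative, so it is a dominant strategy.

Yes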